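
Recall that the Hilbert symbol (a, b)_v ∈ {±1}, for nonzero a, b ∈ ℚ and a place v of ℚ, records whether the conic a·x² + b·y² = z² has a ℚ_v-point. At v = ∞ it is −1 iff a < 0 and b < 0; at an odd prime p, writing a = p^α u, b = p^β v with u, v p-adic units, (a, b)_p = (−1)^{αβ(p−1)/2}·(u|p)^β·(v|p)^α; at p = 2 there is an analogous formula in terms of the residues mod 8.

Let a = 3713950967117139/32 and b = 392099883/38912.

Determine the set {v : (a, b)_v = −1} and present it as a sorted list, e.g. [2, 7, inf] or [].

(a, b) ≡ (16422, 18354) mod (ℚ^×)²; places V = {2, 3, 7, 17, 19, 23, 53, ∞}.
(a,b)_17: α=1, u≡10; β=2, v≡6 (mod 17); (10|17)=-1, (6|17)=-1; sign (−1)^0·-1^2·-1^1 = -1.
(a,b)_53: α=0, u≡48; β=2, v≡25 (mod 53); (48|53)=-1, (25|53)=+1; sign (−1)^0·-1^2·+1^0 = +1.
(a,b)_2: α=-5, β=-11; u≡3, v≡1 (mod 8); ε(u)ε(v)=1·0, αω(v)=-5·0, βω(u)=-11·1; sum ≡ 1  ⇒  -1.
(a,b)_3: α=9, u≡2; β=1, v≡1 (mod 3); (2|3)=-1, (1|3)=+1; sign (−1)^1·-1^1·+1^9 = +1.
(a,b)_23: α=3, u≡1; β=1, v≡8 (mod 23); (1|23)=+1, (8|23)=+1; sign (−1)^1·+1^1·+1^3 = -1.
(a,b)_∞: sgn(16422)=+, sgn(18354)=+, so +1.
(a,b)_19: α=4, u≡9; β=-1, v≡5 (mod 19); (9|19)=+1, (5|19)=+1; sign (−1)^0·+1^-1·+1^4 = +1.
(a,b)_7: α=1, u≡2; β=1, v≡4 (mod 7); (2|7)=+1, (4|7)=+1; sign (−1)^1·+1^1·+1^1 = -1.
|Ram(16422, 18354)| = 4, even; anisotropic at {2, 7, 17, 23}.

[2, 7, 17, 23]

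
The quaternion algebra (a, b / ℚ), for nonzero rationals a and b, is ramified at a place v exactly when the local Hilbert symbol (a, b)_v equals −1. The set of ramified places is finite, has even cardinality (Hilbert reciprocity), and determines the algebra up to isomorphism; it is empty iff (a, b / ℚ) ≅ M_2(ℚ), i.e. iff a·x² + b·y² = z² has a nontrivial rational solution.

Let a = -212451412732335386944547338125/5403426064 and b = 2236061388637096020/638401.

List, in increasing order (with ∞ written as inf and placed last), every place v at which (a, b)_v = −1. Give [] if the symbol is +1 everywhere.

(a, b) ≡ (-4389, 1045) mod (ℚ^×)²; places V = {2, 3, 5, 7, 11, 13, 17, 19, 23, 31, 47, ∞}.
(a,b)_13: α=6, u≡6; β=4, v≡7 (mod 13); (6|13)=-1, (7|13)=-1; sign (−1)^0·-1^4·-1^6 = +1.
(a,b)_3: α=3, u≡1; β=2, v≡1 (mod 3); (1|3)=+1, (1|3)=+1; sign (−1)^0·+1^2·+1^3 = +1.
(a,b)_19: α=5, u≡9; β=3, v≡5 (mod 19); (9|19)=+1, (5|19)=+1; sign (−1)^1·+1^3·+1^5 = -1.
(a,b)_23: α=-2, u≡12; β=0, v≡14 (mod 23); (12|23)=+1, (14|23)=-1; sign (−1)^0·+1^0·-1^-2 = +1.
(a,b)_5: α=4, u≡1; β=1, v≡4 (mod 5); (1|5)=+1, (4|5)=+1; sign (−1)^0·+1^1·+1^4 = +1.
(a,b)_∞: sgn(-4389)=−, sgn(1045)=+, so +1.
(a,b)_11: α=3, u≡6; β=1, v≡7 (mod 11); (6|11)=-1, (7|11)=-1; sign (−1)^1·-1^1·-1^3 = -1.
(a,b)_2: α=-4, β=2; u≡3, v≡5 (mod 8); ε(u)ε(v)=1·0, αω(v)=-4·1, βω(u)=2·1; sum ≡ 0  ⇒  +1.
(a,b)_47: α=-2, u≡40; β=-2, v≡33 (mod 47); (40|47)=-1, (33|47)=-1; sign (−1)^0·-1^-2·-1^-2 = +1.
(a,b)_17: α=-2, u≡10; β=-2, v≡13 (mod 17); (10|17)=-1, (13|17)=+1; sign (−1)^0·-1^-2·+1^-2 = +1.
(a,b)_7: α=7, u≡5; β=8, v≡1 (mod 7); (5|7)=-1, (1|7)=+1; sign (−1)^0·-1^8·+1^7 = +1.
(a,b)_31: α=2, u≡27; β=0, v≡22 (mod 31); (27|31)=-1, (22|31)=-1; sign (−1)^0·-1^0·-1^2 = +1.
(-4389, 1045 / ℚ) ramifies at {11, 19}: a division algebra.

[11, 19]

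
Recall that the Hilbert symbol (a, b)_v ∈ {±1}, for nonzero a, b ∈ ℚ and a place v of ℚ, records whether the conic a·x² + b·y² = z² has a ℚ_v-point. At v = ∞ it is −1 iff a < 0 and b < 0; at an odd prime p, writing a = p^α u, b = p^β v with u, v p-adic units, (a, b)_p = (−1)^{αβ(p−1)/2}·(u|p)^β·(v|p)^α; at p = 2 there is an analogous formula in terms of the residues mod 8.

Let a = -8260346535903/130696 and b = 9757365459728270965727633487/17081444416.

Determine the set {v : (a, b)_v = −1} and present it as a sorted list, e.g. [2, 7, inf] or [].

(a, b) ≡ (-49742, 143) mod (ℚ^×)²; places V = {2, 3, 7, 11, 13, 17, 19, 23, 31, ∞}.
(a,b)_3: α=6, u≡1; β=12, v≡2 (mod 3); (1|3)=+1, (2|3)=-1; sign (−1)^0·+1^12·-1^6 = +1.
(a,b)_23: α=2, u≡17; β=4, v≡19 (mod 23); (17|23)=-1, (19|23)=-1; sign (−1)^0·-1^4·-1^2 = +1.
(a,b)_2: α=-3, β=-6; u≡1, v≡7 (mod 8); ε(u)ε(v)=0·1, αω(v)=-3·0, βω(u)=-6·0; sum ≡ 0  ⇒  +1.
(a,b)_11: α=5, u≡6; β=11, v≡6 (mod 11); (6|11)=-1, (6|11)=-1; sign (−1)^1·-1^11·-1^5 = -1.
(a,b)_∞: sgn(-49742)=−, sgn(143)=+, so +1.
(a,b)_7: α=1, u≡5; β=2, v≡5 (mod 7); (5|7)=-1, (5|7)=-1; sign (−1)^0·-1^2·-1^1 = -1.
(a,b)_19: α=1, u≡7; β=2, v≡15 (mod 19); (7|19)=+1, (15|19)=-1; sign (−1)^0·+1^2·-1^1 = -1.
(a,b)_31: α=-2, u≡11; β=-4, v≡5 (mod 31); (11|31)=-1, (5|31)=+1; sign (−1)^0·-1^-4·+1^-2 = +1.
(a,b)_13: α=0, u≡12; β=1, v≡11 (mod 13); (12|13)=+1, (11|13)=-1; sign (−1)^0·+1^1·-1^0 = +1.
(a,b)_17: α=-1, u≡4; β=-2, v≡10 (mod 17); (4|17)=+1, (10|17)=-1; sign (−1)^0·+1^-2·-1^-1 = -1.
(-49742, 143 / ℚ) ramifies at {7, 11, 17, 19}: a division algebra.

[7, 11, 17, 19]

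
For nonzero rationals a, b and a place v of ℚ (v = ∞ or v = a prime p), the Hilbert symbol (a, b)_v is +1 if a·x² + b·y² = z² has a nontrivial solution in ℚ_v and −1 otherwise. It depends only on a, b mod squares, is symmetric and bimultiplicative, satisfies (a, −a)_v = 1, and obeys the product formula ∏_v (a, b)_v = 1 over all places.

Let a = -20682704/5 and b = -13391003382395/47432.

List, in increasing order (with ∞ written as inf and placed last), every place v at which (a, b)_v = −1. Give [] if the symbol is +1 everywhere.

[5, 19, 31, inf]

(a, b) ≡ (-131905, -205507990) mod (ℚ^×)²; places V = {2, 5, 7, 11, 19, 23, 31, 37, 41, ∞}.
(a,b)_∞: sgn(-131905)=−, sgn(-205507990)=−, so -1.
(a,b)_7: α=2, u≡5; β=-2, v≡6 (mod 7); (5|7)=-1, (6|7)=-1; sign (−1)^0·-1^-2·-1^2 = +1.
(a,b)_11: α=0, u≡7; β=-2, v≡3 (mod 11); (7|11)=-1, (3|11)=+1; sign (−1)^0·-1^-2·+1^0 = +1.
(a,b)_37: α=1, u≡23; β=1, v≡17 (mod 37); (23|37)=-1, (17|37)=-1; sign (−1)^0·-1^1·-1^1 = +1.
(a,b)_5: α=-1, u≡1; β=1, v≡3 (mod 5); (1|5)=+1, (3|5)=-1; sign (−1)^0·+1^1·-1^-1 = -1.
(a,b)_31: α=1, u≡12; β=1, v≡17 (mod 31); (12|31)=-1, (17|31)=-1; sign (−1)^1·-1^1·-1^1 = -1.
(a,b)_41: α=0, u≡23; β=1, v≡35 (mod 41); (23|41)=+1, (35|41)=-1; sign (−1)^0·+1^1·-1^0 = +1.
(a,b)_2: α=4, β=-3; u≡7, v≡5 (mod 8); ε(u)ε(v)=1·0, αω(v)=4·1, βω(u)=-3·0; sum ≡ 0  ⇒  +1.
(a,b)_23: α=1, u≡15; β=1, v≡12 (mod 23); (15|23)=-1, (12|23)=+1; sign (−1)^1·-1^1·+1^1 = +1.
(a,b)_19: α=0, u≡10; β=5, v≡14 (mod 19); (10|19)=-1, (14|19)=-1; sign (−1)^0·-1^5·-1^0 = -1.
(-131905, -205507990 / ℚ) ramifies at {5, 19, 31, ∞}: a division algebra.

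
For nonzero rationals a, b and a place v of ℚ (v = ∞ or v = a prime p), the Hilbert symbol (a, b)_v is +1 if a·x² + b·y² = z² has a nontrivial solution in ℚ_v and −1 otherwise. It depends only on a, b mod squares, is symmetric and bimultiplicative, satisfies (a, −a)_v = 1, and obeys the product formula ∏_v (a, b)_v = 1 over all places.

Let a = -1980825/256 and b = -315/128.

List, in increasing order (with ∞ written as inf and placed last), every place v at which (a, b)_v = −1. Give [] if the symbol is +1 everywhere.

Mod squares: a ≡ -33, b ≡ -70. Check v ∈ {∞, 2, 3, 5, 7, 11}.
v=5: a=5^2·(≡2), b=5^1·(≡4) mod 5; (2|5)=-1, (4|5)=+1; (−1)^{2·1·2}·(-1)^1·(+1)^2 = -1.
v=2: v_2(a)=-8, v_2(b)=-7; units ≡ 7, 5 (mod 8); ε·ε+αω+βω = 1·0+-8·1+-7·0 ≡ 0  ⇒  (a,b)_2 = +1.
v=∞: -33 < 0 and -70 < 0  ⇒  (a,b)_∞ = -1.
v=3: a=3^1·(≡1), b=3^2·(≡2) mod 3; (1|3)=+1, (2|3)=-1; (−1)^{1·2·1}·(+1)^2·(-1)^1 = -1.
v=11: a=11^1·(≡2), b=11^0·(≡10) mod 11; (2|11)=-1, (10|11)=-1; (−1)^{1·0·5}·(-1)^0·(-1)^1 = -1.
v=7: a=7^4·(≡2), b=7^1·(≡2) mod 7; (2|7)=+1, (2|7)=+1; (−1)^{4·1·3}·(+1)^1·(+1)^4 = +1.
Ram(-33, -70) = {3, 5, 11, ∞}; no ℚ_3-point on the conic.

[3, 5, 11, inf]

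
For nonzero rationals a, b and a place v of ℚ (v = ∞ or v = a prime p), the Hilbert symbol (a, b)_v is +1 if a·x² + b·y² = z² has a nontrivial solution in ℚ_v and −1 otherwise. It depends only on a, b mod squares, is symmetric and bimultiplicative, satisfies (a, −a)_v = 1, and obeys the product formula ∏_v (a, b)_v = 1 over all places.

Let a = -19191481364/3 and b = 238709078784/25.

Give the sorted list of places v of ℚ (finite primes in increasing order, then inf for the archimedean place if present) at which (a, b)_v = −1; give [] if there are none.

[3, 31]

Mod squares: a ≡ -1023, b ≡ 11. Check v ∈ {∞, 2, 3, 5, 11, 31}.
v=5: a=5^0·(≡2), b=5^-2·(≡4) mod 5; (2|5)=-1, (4|5)=+1; (−1)^{0·-2·2}·(-1)^-2·(+1)^0 = +1.
v=2: v_2(a)=2, v_2(b)=8; units ≡ 1, 3 (mod 8); ε·ε+αω+βω = 0·1+2·1+8·0 ≡ 0  ⇒  (a,b)_2 = +1.
v=3: a=3^-1·(≡1), b=3^6·(≡2) mod 3; (1|3)=+1, (2|3)=-1; (−1)^{-1·6·1}·(+1)^6·(-1)^-1 = -1.
v=11: a=11^5·(≡7), b=11^3·(≡1) mod 11; (7|11)=-1, (1|11)=+1; (−1)^{5·3·5}·(-1)^3·(+1)^5 = +1.
v=∞: -1023 < 0 and 11 > 0  ⇒  (a,b)_∞ = +1.
v=31: a=31^3·(≡23), b=31^2·(≡22) mod 31; (23|31)=-1, (22|31)=-1; (−1)^{3·2·15}·(-1)^2·(-1)^3 = -1.
Ram(-1023, 11) = {3, 31}; no ℚ_3-point on the conic.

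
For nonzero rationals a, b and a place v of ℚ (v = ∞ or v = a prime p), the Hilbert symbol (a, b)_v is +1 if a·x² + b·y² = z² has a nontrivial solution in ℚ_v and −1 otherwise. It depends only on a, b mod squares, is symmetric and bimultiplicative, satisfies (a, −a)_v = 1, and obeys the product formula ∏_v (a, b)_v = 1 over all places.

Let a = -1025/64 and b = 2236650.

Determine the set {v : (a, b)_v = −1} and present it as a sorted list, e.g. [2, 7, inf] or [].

[13, 31]

(a, b) ≡ (-41, 89466) mod (ℚ^×)²; places V = {2, 3, 5, 13, 31, 37, 41, ∞}.
(a,b)_5: α=2, u≡1; β=2, v≡1 (mod 5); (1|5)=+1, (1|5)=+1; sign (−1)^0·+1^2·+1^2 = +1.
(a,b)_13: α=0, u≡11; β=1, v≡8 (mod 13); (11|13)=-1, (8|13)=-1; sign (−1)^0·-1^1·-1^0 = -1.
(a,b)_41: α=1, u≡31; β=0, v≡18 (mod 41); (31|41)=+1, (18|41)=+1; sign (−1)^0·+1^0·+1^1 = +1.
(a,b)_31: α=0, u≡30; β=1, v≡13 (mod 31); (30|31)=-1, (13|31)=-1; sign (−1)^0·-1^1·-1^0 = -1.
(a,b)_37: α=0, u≡10; β=1, v≡29 (mod 37); (10|37)=+1, (29|37)=-1; sign (−1)^0·+1^1·-1^0 = +1.
(a,b)_3: α=0, u≡1; β=1, v≡2 (mod 3); (1|3)=+1, (2|3)=-1; sign (−1)^0·+1^1·-1^0 = +1.
(a,b)_∞: sgn(-41)=−, sgn(89466)=+, so +1.
(a,b)_2: α=-6, β=1; u≡7, v≡5 (mod 8); ε(u)ε(v)=1·0, αω(v)=-6·1, βω(u)=1·0; sum ≡ 0  ⇒  +1.
(-41, 89466 / ℚ) ramifies at {13, 31}: a division algebra.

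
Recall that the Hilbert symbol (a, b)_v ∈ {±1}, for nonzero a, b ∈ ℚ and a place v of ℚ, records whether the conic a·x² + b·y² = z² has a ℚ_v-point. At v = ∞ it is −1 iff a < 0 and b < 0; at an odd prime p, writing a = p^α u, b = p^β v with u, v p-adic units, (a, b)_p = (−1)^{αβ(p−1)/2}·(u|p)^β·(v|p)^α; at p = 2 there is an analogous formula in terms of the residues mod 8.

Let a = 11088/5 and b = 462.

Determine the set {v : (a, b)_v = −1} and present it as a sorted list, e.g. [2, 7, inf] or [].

[5, 7]

(a, b) ≡ (385, 462) mod (ℚ^×)²; places V = {2, 3, 5, 7, 11, ∞}.
(a,b)_2: α=4, β=1; u≡1, v≡7 (mod 8); ε(u)ε(v)=0·1, αω(v)=4·0, βω(u)=1·0; sum ≡ 0  ⇒  +1.
(a,b)_∞: sgn(385)=+, sgn(462)=+, so +1.
(a,b)_3: α=2, u≡1; β=1, v≡1 (mod 3); (1|3)=+1, (1|3)=+1; sign (−1)^0·+1^1·+1^2 = +1.
(a,b)_7: α=1, u≡6; β=1, v≡3 (mod 7); (6|7)=-1, (3|7)=-1; sign (−1)^1·-1^1·-1^1 = -1.
(a,b)_5: α=-1, u≡3; β=0, v≡2 (mod 5); (3|5)=-1, (2|5)=-1; sign (−1)^0·-1^0·-1^-1 = -1.
(a,b)_11: α=1, u≡8; β=1, v≡9 (mod 11); (8|11)=-1, (9|11)=+1; sign (−1)^1·-1^1·+1^1 = +1.
(385, 462 / ℚ) ramifies at {5, 7}: a division algebra.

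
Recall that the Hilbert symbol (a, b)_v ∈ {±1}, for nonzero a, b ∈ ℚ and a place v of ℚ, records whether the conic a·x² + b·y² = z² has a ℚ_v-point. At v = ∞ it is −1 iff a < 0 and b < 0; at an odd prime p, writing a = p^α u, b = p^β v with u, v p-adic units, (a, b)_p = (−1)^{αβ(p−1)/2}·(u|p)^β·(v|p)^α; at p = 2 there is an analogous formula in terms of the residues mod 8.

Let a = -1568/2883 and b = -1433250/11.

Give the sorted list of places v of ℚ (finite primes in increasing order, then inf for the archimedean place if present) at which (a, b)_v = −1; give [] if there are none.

[13, inf]

(a, b) ≡ (-6, -1430) mod (ℚ^×)²; places V = {2, 3, 5, 7, 11, 13, 31, ∞}.
(a,b)_31: α=-2, u≡25; β=0, v≡6 (mod 31); (25|31)=+1, (6|31)=-1; sign (−1)^0·+1^0·-1^-2 = +1.
(a,b)_2: α=5, β=1; u≡5, v≡5 (mod 8); ε(u)ε(v)=0·0, αω(v)=5·1, βω(u)=1·1; sum ≡ 0  ⇒  +1.
(a,b)_11: α=0, u≡5; β=-1, v≡6 (mod 11); (5|11)=+1, (6|11)=-1; sign (−1)^0·+1^-1·-1^0 = +1.
(a,b)_5: α=0, u≡4; β=3, v≡4 (mod 5); (4|5)=+1, (4|5)=+1; sign (−1)^0·+1^3·+1^0 = +1.
(a,b)_3: α=-1, u≡1; β=2, v≡1 (mod 3); (1|3)=+1, (1|3)=+1; sign (−1)^0·+1^2·+1^-1 = +1.
(a,b)_13: α=0, u≡7; β=1, v≡5 (mod 13); (7|13)=-1, (5|13)=-1; sign (−1)^0·-1^1·-1^0 = -1.
(a,b)_7: α=2, u≡4; β=2, v≡6 (mod 7); (4|7)=+1, (6|7)=-1; sign (−1)^0·+1^2·-1^2 = +1.
(a,b)_∞: sgn(-6)=−, sgn(-1430)=−, so -1.
Ram(-6, -1430) = {13, ∞}; no ℚ_13-point on the conic.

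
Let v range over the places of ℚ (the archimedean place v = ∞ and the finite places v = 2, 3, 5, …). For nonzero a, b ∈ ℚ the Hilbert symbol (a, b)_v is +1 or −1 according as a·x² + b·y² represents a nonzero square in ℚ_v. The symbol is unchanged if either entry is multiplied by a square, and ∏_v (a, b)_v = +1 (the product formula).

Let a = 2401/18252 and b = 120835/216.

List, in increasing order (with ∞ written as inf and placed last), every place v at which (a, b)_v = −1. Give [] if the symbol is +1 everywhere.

[2, 5]

Mod squares: a ≡ 3, b ≡ 4290. Check v ∈ {∞, 2, 3, 5, 7, 11, 13}.
v=3: a=3^-3·(≡1), b=3^-3·(≡2) mod 3; (1|3)=+1, (2|3)=-1; (−1)^{-3·-3·1}·(+1)^-3·(-1)^-3 = +1.
v=∞: 3 > 0 and 4290 > 0  ⇒  (a,b)_∞ = +1.
v=2: v_2(a)=-2, v_2(b)=-3; units ≡ 3, 1 (mod 8); ε·ε+αω+βω = 1·0+-2·0+-3·1 ≡ 1  ⇒  (a,b)_2 = -1.
v=13: a=13^-2·(≡12), b=13^3·(≡2) mod 13; (12|13)=+1, (2|13)=-1; (−1)^{-2·3·6}·(+1)^3·(-1)^-2 = +1.
v=11: a=11^0·(≡1), b=11^1·(≡1) mod 11; (1|11)=+1, (1|11)=+1; (−1)^{0·1·5}·(+1)^1·(+1)^0 = +1.
v=7: a=7^4·(≡5), b=7^0·(≡6) mod 7; (5|7)=-1, (6|7)=-1; (−1)^{4·0·3}·(-1)^0·(-1)^4 = +1.
v=5: a=5^0·(≡3), b=5^1·(≡2) mod 5; (3|5)=-1, (2|5)=-1; (−1)^{0·1·2}·(-1)^1·(-1)^0 = -1.
(3, 4290 / ℚ) ramifies at {2, 5}: a division algebra.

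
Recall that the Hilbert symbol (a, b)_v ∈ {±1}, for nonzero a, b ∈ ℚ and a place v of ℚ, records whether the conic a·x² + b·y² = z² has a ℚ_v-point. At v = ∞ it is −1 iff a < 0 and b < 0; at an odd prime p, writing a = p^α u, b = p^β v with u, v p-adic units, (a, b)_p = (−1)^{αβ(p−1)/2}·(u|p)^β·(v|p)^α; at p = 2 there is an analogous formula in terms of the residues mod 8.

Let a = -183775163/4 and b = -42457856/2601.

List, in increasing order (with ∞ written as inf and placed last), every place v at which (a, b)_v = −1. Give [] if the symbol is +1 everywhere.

[11, 29, 43, inf]

(a, b) ≡ (-8987, -165851) mod (ℚ^×)²; places V = {2, 3, 7, 11, 13, 17, 19, 29, 43, ∞}.
(a,b)_29: α=0, u≡3; β=1, v≡16 (mod 29); (3|29)=-1, (16|29)=+1; sign (−1)^0·-1^1·+1^0 = -1.
(a,b)_∞: sgn(-8987)=−, sgn(-165851)=−, so -1.
(a,b)_19: α=1, u≡12; β=1, v≡17 (mod 19); (12|19)=-1, (17|19)=+1; sign (−1)^1·-1^1·+1^1 = +1.
(a,b)_17: α=0, u≡14; β=-2, v≡2 (mod 17); (14|17)=-1, (2|17)=+1; sign (−1)^0·-1^-2·+1^0 = +1.
(a,b)_7: α=0, u≡4; β=1, v≡2 (mod 7); (4|7)=+1, (2|7)=+1; sign (−1)^0·+1^1·+1^0 = +1.
(a,b)_2: α=-2, β=8; u≡5, v≡5 (mod 8); ε(u)ε(v)=0·0, αω(v)=-2·1, βω(u)=8·1; sum ≡ 0  ⇒  +1.
(a,b)_13: α=2, u≡9; β=0, v≡1 (mod 13); (9|13)=+1, (1|13)=+1; sign (−1)^0·+1^0·+1^2 = +1.
(a,b)_11: α=3, u≡8; β=0, v≡2 (mod 11); (8|11)=-1, (2|11)=-1; sign (−1)^0·-1^0·-1^3 = -1.
(a,b)_43: α=1, u≡36; β=1, v≡9 (mod 43); (36|43)=+1, (9|43)=+1; sign (−1)^1·+1^1·+1^1 = -1.
(a,b)_3: α=0, u≡1; β=-2, v≡1 (mod 3); (1|3)=+1, (1|3)=+1; sign (−1)^0·+1^-2·+1^0 = +1.
(-8987, -165851 / ℚ) ramifies at {11, 29, 43, ∞}: a division algebra.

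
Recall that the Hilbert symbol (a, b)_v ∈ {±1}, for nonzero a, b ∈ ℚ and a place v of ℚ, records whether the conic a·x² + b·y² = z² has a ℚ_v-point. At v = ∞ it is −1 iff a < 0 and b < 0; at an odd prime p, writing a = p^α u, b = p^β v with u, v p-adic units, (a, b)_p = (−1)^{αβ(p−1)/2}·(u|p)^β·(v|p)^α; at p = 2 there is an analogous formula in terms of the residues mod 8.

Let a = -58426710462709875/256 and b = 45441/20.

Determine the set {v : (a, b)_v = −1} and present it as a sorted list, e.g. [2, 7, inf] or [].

(a, b) ≡ (-195, 2805) mod (ℚ^×)²; places V = {2, 3, 5, 11, 13, 17, ∞}.
(a,b)_3: α=5, u≡1; β=5, v≡2 (mod 3); (1|3)=+1, (2|3)=-1; sign (−1)^1·+1^5·-1^5 = +1.
(a,b)_∞: sgn(-195)=−, sgn(2805)=+, so +1.
(a,b)_2: α=-8, β=-2; u≡5, v≡5 (mod 8); ε(u)ε(v)=0·0, αω(v)=-8·1, βω(u)=-2·1; sum ≡ 0  ⇒  +1.
(a,b)_17: α=4, u≡8; β=1, v≡7 (mod 17); (8|17)=+1, (7|17)=-1; sign (−1)^0·+1^1·-1^4 = +1.
(a,b)_13: α=1, u≡7; β=0, v≡12 (mod 13); (7|13)=-1, (12|13)=+1; sign (−1)^0·-1^0·+1^1 = +1.
(a,b)_5: α=3, u≡1; β=-1, v≡4 (mod 5); (1|5)=+1, (4|5)=+1; sign (−1)^0·+1^-1·+1^3 = +1.
(a,b)_11: α=6, u≡9; β=1, v≡8 (mod 11); (9|11)=+1, (8|11)=-1; sign (−1)^0·+1^1·-1^6 = +1.
Ram(a, b) = ∅: the form -195·x² + 2805·y² − z² is isotropic over every ℚ_v, so by Hasse–Minkowski it is isotropic over ℚ.

[]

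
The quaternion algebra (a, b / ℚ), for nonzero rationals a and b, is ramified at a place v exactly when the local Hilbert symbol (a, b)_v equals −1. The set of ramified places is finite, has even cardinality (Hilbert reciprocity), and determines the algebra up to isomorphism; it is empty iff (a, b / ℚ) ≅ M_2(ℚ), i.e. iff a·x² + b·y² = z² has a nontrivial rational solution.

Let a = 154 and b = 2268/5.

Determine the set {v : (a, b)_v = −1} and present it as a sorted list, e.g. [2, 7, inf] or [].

(a, b) ≡ (154, 35) mod (ℚ^×)²; places V = {2, 3, 5, 7, 11, ∞}.
(a,b)_2: α=1, β=2; u≡5, v≡3 (mod 8); ε(u)ε(v)=0·1, αω(v)=1·1, βω(u)=2·1; sum ≡ 1  ⇒  -1.
(a,b)_∞: sgn(154)=+, sgn(35)=+, so +1.
(a,b)_7: α=1, u≡1; β=1, v≡6 (mod 7); (1|7)=+1, (6|7)=-1; sign (−1)^1·+1^1·-1^1 = +1.
(a,b)_5: α=0, u≡4; β=-1, v≡3 (mod 5); (4|5)=+1, (3|5)=-1; sign (−1)^0·+1^-1·-1^0 = +1.
(a,b)_11: α=1, u≡3; β=0, v≡7 (mod 11); (3|11)=+1, (7|11)=-1; sign (−1)^0·+1^0·-1^1 = -1.
(a,b)_3: α=0, u≡1; β=4, v≡2 (mod 3); (1|3)=+1, (2|3)=-1; sign (−1)^0·+1^4·-1^0 = +1.
Ram(154, 35) = {2, 11}; no ℚ_2-point on the conic.

[2, 11]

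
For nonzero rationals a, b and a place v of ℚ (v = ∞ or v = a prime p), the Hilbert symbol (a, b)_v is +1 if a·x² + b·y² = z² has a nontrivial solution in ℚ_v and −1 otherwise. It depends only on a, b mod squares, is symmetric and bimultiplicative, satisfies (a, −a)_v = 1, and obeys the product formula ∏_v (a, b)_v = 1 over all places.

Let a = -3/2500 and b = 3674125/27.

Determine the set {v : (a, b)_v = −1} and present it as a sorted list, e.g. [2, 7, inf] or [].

(a, b) ≡ (-3, 440895) mod (ℚ^×)²; places V = {2, 3, 5, 7, 13, 17, 19, ∞}.
(a,b)_19: α=0, u≡17; β=1, v≡11 (mod 19); (17|19)=+1, (11|19)=+1; sign (−1)^0·+1^1·+1^0 = +1.
(a,b)_5: α=-4, u≡3; β=3, v≡4 (mod 5); (3|5)=-1, (4|5)=+1; sign (−1)^0·-1^3·+1^-4 = -1.
(a,b)_2: α=-2, β=0; u≡5, v≡7 (mod 8); ε(u)ε(v)=0·1, αω(v)=-2·0, βω(u)=0·1; sum ≡ 0  ⇒  +1.
(a,b)_∞: sgn(-3)=−, sgn(440895)=+, so +1.
(a,b)_13: α=0, u≡9; β=1, v≡5 (mod 13); (9|13)=+1, (5|13)=-1; sign (−1)^0·+1^1·-1^0 = +1.
(a,b)_7: α=0, u≡4; β=1, v≡6 (mod 7); (4|7)=+1, (6|7)=-1; sign (−1)^0·+1^1·-1^0 = +1.
(a,b)_3: α=1, u≡2; β=-3, v≡1 (mod 3); (2|3)=-1, (1|3)=+1; sign (−1)^1·-1^-3·+1^1 = +1.
(a,b)_17: α=0, u≡14; β=1, v≡14 (mod 17); (14|17)=-1, (14|17)=-1; sign (−1)^0·-1^1·-1^0 = -1.
(-3, 440895 / ℚ) ramifies at {5, 17}: a division algebra.

[5, 17]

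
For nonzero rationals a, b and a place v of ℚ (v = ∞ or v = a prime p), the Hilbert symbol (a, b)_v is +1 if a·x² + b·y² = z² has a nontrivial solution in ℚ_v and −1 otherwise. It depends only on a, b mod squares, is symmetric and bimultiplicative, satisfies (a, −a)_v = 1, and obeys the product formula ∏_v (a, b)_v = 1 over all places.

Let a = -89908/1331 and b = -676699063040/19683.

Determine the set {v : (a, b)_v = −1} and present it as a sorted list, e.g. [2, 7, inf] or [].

[5, 7, 11, 13, 19, inf]

Mod squares: a ≡ -1463, b ≡ -3705. Check v ∈ {∞, 2, 3, 5, 7, 11, 13, 19}.
v=3: a=3^0·(≡1), b=3^-9·(≡1) mod 3; (1|3)=+1, (1|3)=+1; (−1)^{0·-9·1}·(+1)^-9·(+1)^0 = +1.
v=5: a=5^0·(≡2), b=5^1·(≡4) mod 5; (2|5)=-1, (4|5)=+1; (−1)^{0·1·2}·(-1)^1·(+1)^0 = -1.
v=13: a=13^2·(≡8), b=13^1·(≡4) mod 13; (8|13)=-1, (4|13)=+1; (−1)^{2·1·6}·(-1)^1·(+1)^2 = -1.
v=7: a=7^1·(≡1), b=7^2·(≡5) mod 7; (1|7)=+1, (5|7)=-1; (−1)^{1·2·3}·(+1)^2·(-1)^1 = -1.
v=∞: -1463 < 0 and -3705 < 0  ⇒  (a,b)_∞ = -1.
v=2: v_2(a)=2, v_2(b)=8; units ≡ 1, 7 (mod 8); ε·ε+αω+βω = 0·1+2·0+8·0 ≡ 0  ⇒  (a,b)_2 = +1.
v=11: a=11^-3·(≡6), b=11^2·(≡6) mod 11; (6|11)=-1, (6|11)=-1; (−1)^{-3·2·5}·(-1)^2·(-1)^-3 = -1.
v=19: a=19^1·(≡18), b=19^3·(≡15) mod 19; (18|19)=-1, (15|19)=-1; (−1)^{1·3·9}·(-1)^3·(-1)^1 = -1.
|Ram(-1463, -3705)| = 6, even; anisotropic at {5, 7, 11, 13, 19, ∞}.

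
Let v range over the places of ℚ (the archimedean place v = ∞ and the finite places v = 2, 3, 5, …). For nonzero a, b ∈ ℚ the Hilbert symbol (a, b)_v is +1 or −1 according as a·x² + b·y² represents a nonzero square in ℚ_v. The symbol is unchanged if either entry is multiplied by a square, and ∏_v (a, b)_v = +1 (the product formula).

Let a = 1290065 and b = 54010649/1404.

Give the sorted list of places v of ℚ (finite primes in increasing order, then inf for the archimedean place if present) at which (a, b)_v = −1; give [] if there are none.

Mod squares: a ≡ 1290065, b ≡ 143871. Check v ∈ {∞, 2, 3, 5, 7, 11, 13, 17, 29, 31, 41}.
v=∞: 1290065 > 0 and 143871 > 0  ⇒  (a,b)_∞ = +1.
v=5: a=5^1·(≡3), b=5^0·(≡1) mod 5; (3|5)=-1, (1|5)=+1; (−1)^{1·0·2}·(-1)^0·(+1)^1 = +1.
v=41: a=41^1·(≡18), b=41^0·(≡16) mod 41; (18|41)=+1, (16|41)=+1; (−1)^{1·0·20}·(+1)^0·(+1)^1 = +1.
v=13: a=13^0·(≡10), b=13^-1·(≡1) mod 13; (10|13)=+1, (1|13)=+1; (−1)^{0·-1·6}·(+1)^-1·(+1)^0 = +1.
v=11: a=11^0·(≡7), b=11^4·(≡10) mod 11; (7|11)=-1, (10|11)=-1; (−1)^{0·4·5}·(-1)^4·(-1)^0 = +1.
v=3: a=3^0·(≡2), b=3^-3·(≡2) mod 3; (2|3)=-1, (2|3)=-1; (−1)^{0·-3·1}·(-1)^-3·(-1)^0 = -1.
v=7: a=7^1·(≡6), b=7^1·(≡2) mod 7; (6|7)=-1, (2|7)=+1; (−1)^{1·1·3}·(-1)^1·(+1)^1 = +1.
v=31: a=31^1·(≡13), b=31^1·(≡26) mod 31; (13|31)=-1, (26|31)=-1; (−1)^{1·1·15}·(-1)^1·(-1)^1 = -1.
v=29: a=29^1·(≡28), b=29^0·(≡27) mod 29; (28|29)=+1, (27|29)=-1; (−1)^{1·0·14}·(+1)^0·(-1)^1 = -1.
v=2: v_2(a)=0, v_2(b)=-2; units ≡ 1, 7 (mod 8); ε·ε+αω+βω = 0·1+0·0+-2·0 ≡ 0  ⇒  (a,b)_2 = +1.
v=17: a=17^0·(≡3), b=17^1·(≡12) mod 17; (3|17)=-1, (12|17)=-1; (−1)^{0·1·8}·(-1)^1·(-1)^0 = -1.
(1290065, 143871 / ℚ) ramifies at {3, 17, 29, 31}: a division algebra.

[3, 17, 29, 31]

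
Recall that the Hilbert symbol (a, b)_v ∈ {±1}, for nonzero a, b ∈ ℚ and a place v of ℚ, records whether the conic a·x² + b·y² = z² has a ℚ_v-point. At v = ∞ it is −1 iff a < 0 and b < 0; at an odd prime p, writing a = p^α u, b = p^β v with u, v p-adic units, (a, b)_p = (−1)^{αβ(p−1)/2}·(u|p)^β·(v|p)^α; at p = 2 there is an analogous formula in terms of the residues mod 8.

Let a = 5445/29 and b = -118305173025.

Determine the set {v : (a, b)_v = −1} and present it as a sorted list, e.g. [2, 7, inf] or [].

[13, 23, 29, 41]

(a, b) ≡ (145, -625209) mod (ℚ^×)²; places V = {2, 3, 5, 11, 13, 17, 23, 29, 41, ∞}.
(a,b)_17: α=0, u≡16; β=1, v≡12 (mod 17); (16|17)=+1, (12|17)=-1; sign (−1)^0·+1^1·-1^0 = +1.
(a,b)_2: α=0, β=0; u≡1, v≡7 (mod 8); ε(u)ε(v)=0·1, αω(v)=0·0, βω(u)=0·0; sum ≡ 0  ⇒  +1.
(a,b)_5: α=1, u≡1; β=2, v≡4 (mod 5); (1|5)=+1, (4|5)=+1; sign (−1)^0·+1^2·+1^1 = +1.
(a,b)_41: α=0, u≡28; β=1, v≡30 (mod 41); (28|41)=-1, (30|41)=-1; sign (−1)^0·-1^1·-1^0 = -1.
(a,b)_29: α=-1, u≡22; β=2, v≡15 (mod 29); (22|29)=+1, (15|29)=-1; sign (−1)^0·+1^2·-1^-1 = -1.
(a,b)_13: α=0, u≡8; β=1, v≡5 (mod 13); (8|13)=-1, (5|13)=-1; sign (−1)^0·-1^1·-1^0 = -1.
(a,b)_23: α=0, u≡22; β=1, v≡12 (mod 23); (22|23)=-1, (12|23)=+1; sign (−1)^0·-1^1·+1^0 = -1.
(a,b)_∞: sgn(145)=+, sgn(-625209)=−, so +1.
(a,b)_11: α=2, u≡8; β=0, v≡5 (mod 11); (8|11)=-1, (5|11)=+1; sign (−1)^0·-1^0·+1^2 = +1.
(a,b)_3: α=2, u≡1; β=3, v≡1 (mod 3); (1|3)=+1, (1|3)=+1; sign (−1)^0·+1^3·+1^2 = +1.
|Ram(145, -625209)| = 4, even; anisotropic at {13, 23, 29, 41}.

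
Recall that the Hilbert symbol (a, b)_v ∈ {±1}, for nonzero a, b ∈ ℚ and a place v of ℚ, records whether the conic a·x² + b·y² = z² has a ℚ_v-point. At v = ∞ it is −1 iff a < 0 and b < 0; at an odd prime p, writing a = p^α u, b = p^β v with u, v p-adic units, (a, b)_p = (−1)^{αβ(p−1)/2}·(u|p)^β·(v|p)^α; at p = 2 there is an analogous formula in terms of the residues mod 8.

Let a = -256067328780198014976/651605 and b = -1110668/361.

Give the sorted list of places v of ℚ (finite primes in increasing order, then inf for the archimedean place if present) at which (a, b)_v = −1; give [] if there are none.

(a, b) ≡ (-6355, -1643) mod (ℚ^×)²; places V = {2, 3, 5, 13, 19, 29, 31, 41, 53, ∞}.
(a,b)_19: α=-4, u≡14; β=-2, v≡15 (mod 19); (14|19)=-1, (15|19)=-1; sign (−1)^0·-1^-2·-1^-4 = +1.
(a,b)_3: α=6, u≡2; β=0, v≡1 (mod 3); (2|3)=-1, (1|3)=+1; sign (−1)^0·-1^0·+1^6 = +1.
(a,b)_13: α=4, u≡11; β=2, v≡11 (mod 13); (11|13)=-1, (11|13)=-1; sign (−1)^0·-1^2·-1^4 = +1.
(a,b)_31: α=1, u≡11; β=1, v≡19 (mod 31); (11|31)=-1, (19|31)=+1; sign (−1)^1·-1^1·+1^1 = +1.
(a,b)_2: α=12, β=2; u≡5, v≡5 (mod 8); ε(u)ε(v)=0·0, αω(v)=12·1, βω(u)=2·1; sum ≡ 0  ⇒  +1.
(a,b)_∞: sgn(-6355)=−, sgn(-1643)=−, so -1.
(a,b)_41: α=1, u≡16; β=0, v≡28 (mod 41); (16|41)=+1, (28|41)=-1; sign (−1)^0·+1^0·-1^1 = -1.
(a,b)_53: α=2, u≡8; β=1, v≡18 (mod 53); (8|53)=-1, (18|53)=-1; sign (−1)^0·-1^1·-1^2 = -1.
(a,b)_29: α=2, u≡9; β=0, v≡27 (mod 29); (9|29)=+1, (27|29)=-1; sign (−1)^0·+1^0·-1^2 = +1.
(a,b)_5: α=-1, u≡4; β=0, v≡2 (mod 5); (4|5)=+1, (2|5)=-1; sign (−1)^0·+1^0·-1^-1 = -1.
|Ram(-6355, -1643)| = 4, even; anisotropic at {5, 41, 53, ∞}.

[5, 41, 53, inf]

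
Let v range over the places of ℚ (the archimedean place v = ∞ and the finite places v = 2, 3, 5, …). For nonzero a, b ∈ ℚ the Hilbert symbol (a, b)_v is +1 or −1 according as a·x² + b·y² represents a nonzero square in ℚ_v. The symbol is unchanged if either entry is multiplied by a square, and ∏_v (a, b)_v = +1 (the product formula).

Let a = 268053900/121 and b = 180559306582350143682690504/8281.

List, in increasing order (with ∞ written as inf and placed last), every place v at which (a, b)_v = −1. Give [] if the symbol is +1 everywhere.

[2, 19, 37, 41]

(a, b) ≡ (2680539, 56653554) mod (ℚ^×)²; places V = {2, 3, 5, 7, 11, 13, 17, 19, 23, 31, 37, 41, ∞}.
(a,b)_2: α=2, β=3; u≡3, v≡1 (mod 8); ε(u)ε(v)=1·0, αω(v)=2·0, βω(u)=3·1; sum ≡ 1  ⇒  -1.
(a,b)_17: α=0, u≡4; β=1, v≡4 (mod 17); (4|17)=+1, (4|17)=+1; sign (−1)^0·+1^1·+1^0 = +1.
(a,b)_∞: sgn(2680539)=+, sgn(56653554)=+, so +1.
(a,b)_23: α=0, u≡13; β=1, v≡1 (mod 23); (13|23)=+1, (1|23)=+1; sign (−1)^0·+1^1·+1^0 = +1.
(a,b)_7: α=0, u≡1; β=-2, v≡6 (mod 7); (1|7)=+1, (6|7)=-1; sign (−1)^0·+1^-2·-1^0 = +1.
(a,b)_13: α=0, u≡9; β=-2, v≡10 (mod 13); (9|13)=+1, (10|13)=+1; sign (−1)^0·+1^-2·+1^0 = +1.
(a,b)_5: α=2, u≡1; β=0, v≡4 (mod 5); (1|5)=+1, (4|5)=+1; sign (−1)^0·+1^0·+1^2 = +1.
(a,b)_3: α=1, u≡2; β=7, v≡1 (mod 3); (2|3)=-1, (1|3)=+1; sign (−1)^1·-1^7·+1^1 = +1.
(a,b)_41: α=1, u≡21; β=3, v≡13 (mod 41); (21|41)=+1, (13|41)=-1; sign (−1)^0·+1^3·-1^1 = -1.
(a,b)_37: α=1, u≡10; β=4, v≡17 (mod 37); (10|37)=+1, (17|37)=-1; sign (−1)^0·+1^4·-1^1 = -1.
(a,b)_31: α=1, u≡18; β=3, v≡29 (mod 31); (18|31)=+1, (29|31)=-1; sign (−1)^1·+1^3·-1^1 = +1.
(a,b)_19: α=1, u≡7; β=3, v≡7 (mod 19); (7|19)=+1, (7|19)=+1; sign (−1)^1·+1^3·+1^1 = -1.
(a,b)_11: α=-2, u≡4; β=0, v≡9 (mod 11); (4|11)=+1, (9|11)=+1; sign (−1)^0·+1^0·+1^-2 = +1.
Ram(2680539, 56653554) = {2, 19, 37, 41}; no ℚ_2-point on the conic.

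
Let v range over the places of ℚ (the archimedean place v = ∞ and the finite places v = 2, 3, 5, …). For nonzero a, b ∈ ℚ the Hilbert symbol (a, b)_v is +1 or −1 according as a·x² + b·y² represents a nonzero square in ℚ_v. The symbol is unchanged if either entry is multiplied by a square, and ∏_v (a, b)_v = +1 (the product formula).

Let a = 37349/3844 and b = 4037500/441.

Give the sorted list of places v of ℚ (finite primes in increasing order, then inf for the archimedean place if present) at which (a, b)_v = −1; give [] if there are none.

[17, 19]

(a, b) ≡ (221, 1615) mod (ℚ^×)²; places V = {2, 3, 5, 7, 13, 17, 19, 31, ∞}.
(a,b)_17: α=1, u≡2; β=1, v≡7 (mod 17); (2|17)=+1, (7|17)=-1; sign (−1)^0·+1^1·-1^1 = -1.
(a,b)_2: α=-2, β=2; u≡5, v≡7 (mod 8); ε(u)ε(v)=0·1, αω(v)=-2·0, βω(u)=2·1; sum ≡ 0  ⇒  +1.
(a,b)_7: α=0, u≡4; β=-2, v≡6 (mod 7); (4|7)=+1, (6|7)=-1; sign (−1)^0·+1^-2·-1^0 = +1.
(a,b)_5: α=0, u≡1; β=5, v≡2 (mod 5); (1|5)=+1, (2|5)=-1; sign (−1)^0·+1^5·-1^0 = +1.
(a,b)_3: α=0, u≡2; β=-2, v≡1 (mod 3); (2|3)=-1, (1|3)=+1; sign (−1)^0·-1^-2·+1^0 = +1.
(a,b)_31: α=-2, u≡14; β=0, v≡13 (mod 31); (14|31)=+1, (13|31)=-1; sign (−1)^0·+1^0·-1^-2 = +1.
(a,b)_13: α=3, u≡12; β=0, v≡1 (mod 13); (12|13)=+1, (1|13)=+1; sign (−1)^0·+1^0·+1^3 = +1.
(a,b)_19: α=0, u≡15; β=1, v≡1 (mod 19); (15|19)=-1, (1|19)=+1; sign (−1)^0·-1^1·+1^0 = -1.
(a,b)_∞: sgn(221)=+, sgn(1615)=+, so +1.
Ram(221, 1615) = {17, 19}; no ℚ_17-point on the conic.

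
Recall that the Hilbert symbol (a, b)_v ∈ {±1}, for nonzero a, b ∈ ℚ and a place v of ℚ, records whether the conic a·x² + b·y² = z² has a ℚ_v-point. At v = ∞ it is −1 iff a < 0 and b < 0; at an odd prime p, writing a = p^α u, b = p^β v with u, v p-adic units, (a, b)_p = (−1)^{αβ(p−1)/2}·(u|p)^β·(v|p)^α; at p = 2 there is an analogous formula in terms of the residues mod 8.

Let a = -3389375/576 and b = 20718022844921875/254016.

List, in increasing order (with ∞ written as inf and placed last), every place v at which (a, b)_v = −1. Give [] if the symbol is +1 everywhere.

(a, b) ≡ (-5423, 521203) mod (ℚ^×)²; places V = {2, 3, 5, 7, 11, 17, 23, 29, 31, 43, ∞}.
(a,b)_2: α=-6, β=-6; u≡1, v≡3 (mod 8); ε(u)ε(v)=0·1, αω(v)=-6·1, βω(u)=-6·0; sum ≡ 0  ⇒  +1.
(a,b)_23: α=0, u≡20; β=1, v≡9 (mod 23); (20|23)=-1, (9|23)=+1; sign (−1)^0·-1^1·+1^0 = -1.
(a,b)_11: α=1, u≡10; β=2, v≡5 (mod 11); (10|11)=-1, (5|11)=+1; sign (−1)^0·-1^2·+1^1 = +1.
(a,b)_5: α=4, u≡2; β=8, v≡3 (mod 5); (2|5)=-1, (3|5)=-1; sign (−1)^0·-1^8·-1^4 = +1.
(a,b)_∞: sgn(-5423)=−, sgn(521203)=+, so +1.
(a,b)_43: α=0, u≡16; β=1, v≡15 (mod 43); (16|43)=+1, (15|43)=+1; sign (−1)^0·+1^1·+1^0 = +1.
(a,b)_17: α=1, u≡8; β=1, v≡4 (mod 17); (8|17)=+1, (4|17)=+1; sign (−1)^0·+1^1·+1^1 = +1.
(a,b)_7: α=0, u≡2; β=-2, v≡1 (mod 7); (2|7)=+1, (1|7)=+1; sign (−1)^0·+1^-2·+1^0 = +1.
(a,b)_31: α=0, u≡4; β=1, v≡24 (mod 31); (4|31)=+1, (24|31)=-1; sign (−1)^0·+1^1·-1^0 = +1.
(a,b)_3: α=-2, u≡1; β=-4, v≡1 (mod 3); (1|3)=+1, (1|3)=+1; sign (−1)^0·+1^-4·+1^-2 = +1.
(a,b)_29: α=1, u≡23; β=2, v≡12 (mod 29); (23|29)=+1, (12|29)=-1; sign (−1)^0·+1^2·-1^1 = -1.
Ram(-5423, 521203) = {23, 29}; no ℚ_23-point on the conic.

[23, 29]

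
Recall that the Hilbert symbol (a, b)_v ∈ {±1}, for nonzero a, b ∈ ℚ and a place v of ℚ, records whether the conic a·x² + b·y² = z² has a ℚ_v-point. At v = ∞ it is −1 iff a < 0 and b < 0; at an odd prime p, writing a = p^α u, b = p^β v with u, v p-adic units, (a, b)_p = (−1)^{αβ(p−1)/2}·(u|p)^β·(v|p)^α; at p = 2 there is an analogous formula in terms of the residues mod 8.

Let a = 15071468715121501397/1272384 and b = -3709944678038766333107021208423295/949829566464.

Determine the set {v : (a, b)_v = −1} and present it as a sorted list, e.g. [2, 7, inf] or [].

Mod squares: a ≡ 533, b ≡ -81055. Check v ∈ {∞, 2, 3, 5, 7, 11, 13, 23, 29, 31, 41, 43, 47}.
v=31: a=31^0·(≡24), b=31^2·(≡7) mod 31; (24|31)=-1, (7|31)=+1; (−1)^{0·2·15}·(-1)^2·(+1)^0 = +1.
v=∞: 533 > 0 and -81055 < 0  ⇒  (a,b)_∞ = +1.
v=3: a=3^-2·(≡2), b=3^-8·(≡2) mod 3; (2|3)=-1, (2|3)=-1; (−1)^{-2·-8·1}·(-1)^-8·(-1)^-2 = +1.
v=13: a=13^3·(≡6), b=13^5·(≡7) mod 13; (6|13)=-1, (7|13)=-1; (−1)^{3·5·6}·(-1)^5·(-1)^3 = +1.
v=23: a=23^2·(≡9), b=23^2·(≡19) mod 23; (9|23)=+1, (19|23)=-1; (−1)^{2·2·11}·(+1)^2·(-1)^2 = +1.
v=2: v_2(a)=-6, v_2(b)=-16; units ≡ 5, 1 (mod 8); ε·ε+αω+βω = 0·0+-6·0+-16·1 ≡ 0  ⇒  (a,b)_2 = +1.
v=11: a=11^2·(≡3), b=11^4·(≡4) mod 11; (3|11)=+1, (4|11)=+1; (−1)^{2·4·5}·(+1)^4·(+1)^2 = +1.
v=29: a=29^2·(≡14), b=29^3·(≡2) mod 29; (14|29)=-1, (2|29)=-1; (−1)^{2·3·14}·(-1)^3·(-1)^2 = -1.
v=7: a=7^0·(≡1), b=7^2·(≡3) mod 7; (1|7)=+1, (3|7)=-1; (−1)^{0·2·3}·(+1)^2·(-1)^0 = +1.
v=47: a=47^-2·(≡14), b=47^-2·(≡29) mod 47; (14|47)=+1, (29|47)=-1; (−1)^{-2·-2·23}·(+1)^-2·(-1)^-2 = +1.
v=43: a=43^2·(≡23), b=43^3·(≡30) mod 43; (23|43)=+1, (30|43)=-1; (−1)^{2·3·21}·(+1)^3·(-1)^2 = +1.
v=5: a=5^0·(≡3), b=5^1·(≡4) mod 5; (3|5)=-1, (4|5)=+1; (−1)^{0·1·2}·(-1)^1·(+1)^0 = -1.
v=41: a=41^3·(≡19), b=41^4·(≡18) mod 41; (19|41)=-1, (18|41)=+1; (−1)^{3·4·20}·(-1)^4·(+1)^3 = +1.
(533, -81055 / ℚ) ramifies at {5, 29}: a division algebra.

[5, 29]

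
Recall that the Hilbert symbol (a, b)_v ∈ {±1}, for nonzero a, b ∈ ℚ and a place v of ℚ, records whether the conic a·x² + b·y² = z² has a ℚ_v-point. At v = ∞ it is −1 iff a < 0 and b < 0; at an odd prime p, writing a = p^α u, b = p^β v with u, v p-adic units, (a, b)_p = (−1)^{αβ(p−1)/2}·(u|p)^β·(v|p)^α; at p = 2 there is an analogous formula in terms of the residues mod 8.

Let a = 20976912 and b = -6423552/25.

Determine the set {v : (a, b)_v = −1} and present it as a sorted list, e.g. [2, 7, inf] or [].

Mod squares: a ≡ 145673, b ≡ -697. Check v ∈ {∞, 2, 3, 5, 11, 17, 19, 41}.
v=3: a=3^2·(≡2), b=3^2·(≡2) mod 3; (2|3)=-1, (2|3)=-1; (−1)^{2·2·1}·(-1)^2·(-1)^2 = +1.
v=19: a=19^1·(≡15), b=19^0·(≡1) mod 19; (15|19)=-1, (1|19)=+1; (−1)^{1·0·9}·(-1)^0·(+1)^1 = +1.
v=2: v_2(a)=4, v_2(b)=10; units ≡ 1, 7 (mod 8); ε·ε+αω+βω = 0·1+4·0+10·0 ≡ 0  ⇒  (a,b)_2 = +1.
v=∞: 145673 > 0 and -697 < 0  ⇒  (a,b)_∞ = +1.
v=17: a=17^1·(≡8), b=17^1·(≡11) mod 17; (8|17)=+1, (11|17)=-1; (−1)^{1·1·8}·(+1)^1·(-1)^1 = -1.
v=11: a=11^1·(≡10), b=11^0·(≡10) mod 11; (10|11)=-1, (10|11)=-1; (−1)^{1·0·5}·(-1)^0·(-1)^1 = -1.
v=5: a=5^0·(≡2), b=5^-2·(≡3) mod 5; (2|5)=-1, (3|5)=-1; (−1)^{0·-2·2}·(-1)^-2·(-1)^0 = +1.
v=41: a=41^1·(≡34), b=41^1·(≡34) mod 41; (34|41)=-1, (34|41)=-1; (−1)^{1·1·20}·(-1)^1·(-1)^1 = +1.
Ram(145673, -697) = {11, 17}; no ℚ_11-point on the conic.

[11, 17]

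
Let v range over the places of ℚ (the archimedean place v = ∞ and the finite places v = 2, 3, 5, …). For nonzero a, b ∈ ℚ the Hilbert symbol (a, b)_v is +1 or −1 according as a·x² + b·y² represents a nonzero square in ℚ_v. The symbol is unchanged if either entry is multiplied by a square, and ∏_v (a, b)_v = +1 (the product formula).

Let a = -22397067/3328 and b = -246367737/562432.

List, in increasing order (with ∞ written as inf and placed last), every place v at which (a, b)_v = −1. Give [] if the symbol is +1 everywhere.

[11, 13, 19, inf]

(a, b) ≡ (-8151, -741) mod (ℚ^×)²; places V = {2, 3, 7, 11, 13, 19, ∞}.
(a,b)_2: α=-8, β=-8; u≡1, v≡3 (mod 8); ε(u)ε(v)=0·1, αω(v)=-8·1, βω(u)=-8·0; sum ≡ 0  ⇒  +1.
(a,b)_19: α=1, u≡8; β=1, v≡13 (mod 19); (8|19)=-1, (13|19)=-1; sign (−1)^1·-1^1·-1^1 = -1.
(a,b)_∞: sgn(-8151)=−, sgn(-741)=−, so -1.
(a,b)_11: α=1, u≡6; β=2, v≡7 (mod 11); (6|11)=-1, (7|11)=-1; sign (−1)^0·-1^2·-1^1 = -1.
(a,b)_7: α=2, u≡1; β=2, v≡4 (mod 7); (1|7)=+1, (4|7)=+1; sign (−1)^0·+1^2·+1^2 = +1.
(a,b)_3: α=7, u≡1; β=7, v≡2 (mod 3); (1|3)=+1, (2|3)=-1; sign (−1)^1·+1^7·-1^7 = +1.
(a,b)_13: α=-1, u≡1; β=-3, v≡11 (mod 13); (1|13)=+1, (11|13)=-1; sign (−1)^0·+1^-3·-1^-1 = -1.
|Ram(-8151, -741)| = 4, even; anisotropic at {11, 13, 19, ∞}.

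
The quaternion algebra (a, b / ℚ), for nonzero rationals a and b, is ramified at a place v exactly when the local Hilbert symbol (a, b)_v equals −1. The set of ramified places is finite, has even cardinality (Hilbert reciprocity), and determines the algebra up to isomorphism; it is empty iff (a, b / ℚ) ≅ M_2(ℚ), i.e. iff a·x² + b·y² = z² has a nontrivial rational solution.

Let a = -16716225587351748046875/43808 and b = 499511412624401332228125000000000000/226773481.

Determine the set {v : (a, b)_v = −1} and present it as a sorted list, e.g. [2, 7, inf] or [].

[2, 5, 13, 17, 29, 41]

Mod squares: a ≡ -1462, b ≡ 77285. Check v ∈ {∞, 2, 3, 5, 11, 13, 17, 29, 37, 41, 43}.
v=29: a=29^2·(≡14), b=29^3·(≡18) mod 29; (14|29)=-1, (18|29)=-1; (−1)^{2·3·14}·(-1)^3·(-1)^2 = -1.
v=2: v_2(a)=-5, v_2(b)=12; units ≡ 5, 5 (mod 8); ε·ε+αω+βω = 0·0+-5·1+12·1 ≡ 1  ⇒  (a,b)_2 = -1.
v=11: a=11^2·(≡5), b=11^-2·(≡10) mod 11; (5|11)=+1, (10|11)=-1; (−1)^{2·-2·5}·(+1)^-2·(-1)^2 = +1.
v=41: a=41^2·(≡29), b=41^3·(≡25) mod 41; (29|41)=-1, (25|41)=+1; (−1)^{2·3·20}·(-1)^3·(+1)^2 = -1.
v=5: a=5^10·(≡2), b=5^17·(≡3) mod 5; (2|5)=-1, (3|5)=-1; (−1)^{10·17·2}·(-1)^17·(-1)^10 = -1.
v=3: a=3^4·(≡2), b=3^4·(≡2) mod 3; (2|3)=-1, (2|3)=-1; (−1)^{4·4·1}·(-1)^4·(-1)^4 = +1.
v=43: a=43^1·(≡38), b=43^2·(≡4) mod 43; (38|43)=+1, (4|43)=+1; (−1)^{1·2·21}·(+1)^2·(+1)^1 = +1.
v=37: a=37^-2·(≡32), b=37^-4·(≡32) mod 37; (32|37)=-1, (32|37)=-1; (−1)^{-2·-4·18}·(-1)^-4·(-1)^-2 = +1.
v=∞: -1462 < 0 and 77285 > 0  ⇒  (a,b)_∞ = +1.
v=13: a=13^2·(≡2), b=13^3·(≡12) mod 13; (2|13)=-1, (12|13)=+1; (−1)^{2·3·6}·(-1)^3·(+1)^2 = -1.
v=17: a=17^1·(≡2), b=17^2·(≡11) mod 17; (2|17)=+1, (11|17)=-1; (−1)^{1·2·8}·(+1)^2·(-1)^1 = -1.
|Ram(-1462, 77285)| = 6, even; anisotropic at {2, 5, 13, 17, 29, 41}.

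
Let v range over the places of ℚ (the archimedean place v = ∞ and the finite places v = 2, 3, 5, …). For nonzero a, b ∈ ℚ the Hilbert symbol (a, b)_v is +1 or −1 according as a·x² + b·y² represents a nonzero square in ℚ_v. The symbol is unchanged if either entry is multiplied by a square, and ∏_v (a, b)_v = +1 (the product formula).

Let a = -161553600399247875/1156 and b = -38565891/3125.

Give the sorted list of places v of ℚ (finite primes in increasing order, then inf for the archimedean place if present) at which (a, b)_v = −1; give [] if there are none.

[5, inf]

Mod squares: a ≡ -1235, b ≡ -455. Check v ∈ {∞, 2, 3, 5, 7, 13, 17, 19, 31}.
v=3: a=3^6·(≡1), b=3^2·(≡1) mod 3; (1|3)=+1, (1|3)=+1; (−1)^{6·2·1}·(+1)^2·(+1)^6 = +1.
v=31: a=31^0·(≡14), b=31^2·(≡8) mod 31; (14|31)=+1, (8|31)=+1; (−1)^{0·2·15}·(+1)^2·(+1)^0 = +1.
v=7: a=7^6·(≡1), b=7^3·(≡6) mod 7; (1|7)=+1, (6|7)=-1; (−1)^{6·3·3}·(+1)^3·(-1)^6 = +1.
v=5: a=5^3·(≡2), b=5^-5·(≡4) mod 5; (2|5)=-1, (4|5)=+1; (−1)^{3·-5·2}·(-1)^-5·(+1)^3 = -1.
v=2: v_2(a)=-2, v_2(b)=0; units ≡ 5, 1 (mod 8); ε·ε+αω+βω = 0·0+-2·0+0·1 ≡ 0  ⇒  (a,b)_2 = +1.
v=13: a=13^3·(≡1), b=13^1·(≡9) mod 13; (1|13)=+1, (9|13)=+1; (−1)^{3·1·6}·(+1)^1·(+1)^3 = +1.
v=19: a=19^3·(≡4), b=19^0·(≡9) mod 19; (4|19)=+1, (9|19)=+1; (−1)^{3·0·9}·(+1)^0·(+1)^3 = +1.
v=∞: -1235 < 0 and -455 < 0  ⇒  (a,b)_∞ = -1.
v=17: a=17^-2·(≡14), b=17^0·(≡16) mod 17; (14|17)=-1, (16|17)=+1; (−1)^{-2·0·8}·(-1)^0·(+1)^-2 = +1.
(-1235, -455 / ℚ) ramifies at {5, ∞}: a division algebra.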